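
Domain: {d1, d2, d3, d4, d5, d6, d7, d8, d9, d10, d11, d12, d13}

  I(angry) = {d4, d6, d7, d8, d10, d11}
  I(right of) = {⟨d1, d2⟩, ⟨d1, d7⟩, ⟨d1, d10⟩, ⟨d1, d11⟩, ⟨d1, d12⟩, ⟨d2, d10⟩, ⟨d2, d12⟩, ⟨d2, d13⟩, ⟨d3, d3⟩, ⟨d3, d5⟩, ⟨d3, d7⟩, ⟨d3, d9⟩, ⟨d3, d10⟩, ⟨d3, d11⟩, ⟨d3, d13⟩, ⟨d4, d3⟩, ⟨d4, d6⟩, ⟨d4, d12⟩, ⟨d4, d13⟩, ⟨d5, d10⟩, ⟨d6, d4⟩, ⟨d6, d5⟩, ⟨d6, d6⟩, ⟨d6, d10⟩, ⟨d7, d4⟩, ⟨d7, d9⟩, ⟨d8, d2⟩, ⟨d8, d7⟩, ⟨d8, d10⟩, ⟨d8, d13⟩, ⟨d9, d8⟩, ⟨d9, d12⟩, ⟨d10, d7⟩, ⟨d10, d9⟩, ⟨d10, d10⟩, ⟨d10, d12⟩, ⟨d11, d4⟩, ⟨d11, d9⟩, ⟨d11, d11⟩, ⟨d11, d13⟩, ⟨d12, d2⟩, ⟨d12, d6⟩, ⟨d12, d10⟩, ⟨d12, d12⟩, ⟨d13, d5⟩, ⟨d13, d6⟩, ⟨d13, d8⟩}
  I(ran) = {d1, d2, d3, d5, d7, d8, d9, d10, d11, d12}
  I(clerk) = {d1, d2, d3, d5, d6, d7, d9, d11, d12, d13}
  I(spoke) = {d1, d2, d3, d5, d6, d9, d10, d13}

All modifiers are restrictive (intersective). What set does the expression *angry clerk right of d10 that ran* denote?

⟦right of d10⟧ = {x : ⟨x, d10⟩ ∈ ⟦right of⟧} = {d1, d2, d3, d5, d6, d8, d10, d12}
⟦that ran⟧ = ⟦ran⟧ = {d1, d2, d3, d5, d7, d8, d9, d10, d11, d12}
⟦clerk⟧ = {d1, d2, d3, d5, d6, d7, d9, d11, d12, d13}
… ∩ ⟦right of d10⟧ = {d1, d2, d3, d5, d6, d7, d9, d11, d12, d13} ∩ {d1, d2, d3, d5, d6, d8, d10, d12} = {d1, d2, d3, d5, d6, d12}
… ∩ ⟦that ran⟧ = {d1, d2, d3, d5, d6, d12} ∩ {d1, d2, d3, d5, d7, d8, d9, d10, d11, d12} = {d1, d2, d3, d5, d12}
… ∩ ⟦angry⟧ = {d1, d2, d3, d5, d12} ∩ {d4, d6, d7, d8, d10, d11} = ∅
So ⟦angry clerk right of d10 that ran⟧ = { }.

{ }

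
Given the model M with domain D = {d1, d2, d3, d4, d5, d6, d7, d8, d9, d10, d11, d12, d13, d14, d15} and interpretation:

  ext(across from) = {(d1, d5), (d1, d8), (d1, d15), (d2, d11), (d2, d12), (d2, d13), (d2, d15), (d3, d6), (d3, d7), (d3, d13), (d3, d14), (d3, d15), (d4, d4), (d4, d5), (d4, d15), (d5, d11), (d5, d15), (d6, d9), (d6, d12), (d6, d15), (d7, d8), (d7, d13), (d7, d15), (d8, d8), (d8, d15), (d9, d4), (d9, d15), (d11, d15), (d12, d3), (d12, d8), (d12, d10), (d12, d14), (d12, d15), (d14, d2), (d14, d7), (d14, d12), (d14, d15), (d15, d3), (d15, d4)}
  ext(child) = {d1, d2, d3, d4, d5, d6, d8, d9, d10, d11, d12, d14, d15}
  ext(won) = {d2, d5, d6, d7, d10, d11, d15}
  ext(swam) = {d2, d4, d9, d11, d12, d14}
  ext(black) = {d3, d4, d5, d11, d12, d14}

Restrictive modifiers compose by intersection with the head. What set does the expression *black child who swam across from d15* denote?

⟦who swam⟧ = ⟦swam⟧ = {d2, d4, d9, d11, d12, d14}
⟦across from d15⟧ = {x : ⟨x, d15⟩ ∈ ⟦across from⟧} = {d1, d2, d3, d4, d5, d6, d7, d8, d9, d11, d12, d14}
⟦child⟧ = {d1, d2, d3, d4, d5, d6, d8, d9, d10, d11, d12, d14, d15}
… ∩ ⟦who swam⟧ = {d1, d2, d3, d4, d5, d6, d8, d9, d10, d11, d12, d14, d15} ∩ {d2, d4, d9, d11, d12, d14} = {d2, d4, d9, d11, d12, d14}
… ∩ ⟦across from d15⟧ = {d2, d4, d9, d11, d12, d14} ∩ {d1, d2, d3, d4, d5, d6, d7, d8, d9, d11, d12, d14} = {d2, d4, d9, d11, d12, d14}
… ∩ ⟦black⟧ = {d2, d4, d9, d11, d12, d14} ∩ {d3, d4, d5, d11, d12, d14} = {d4, d11, d12, d14}
So ⟦black child who swam across from d15⟧ = {d4, d11, d12, d14}.

{d4, d11, d12, d14}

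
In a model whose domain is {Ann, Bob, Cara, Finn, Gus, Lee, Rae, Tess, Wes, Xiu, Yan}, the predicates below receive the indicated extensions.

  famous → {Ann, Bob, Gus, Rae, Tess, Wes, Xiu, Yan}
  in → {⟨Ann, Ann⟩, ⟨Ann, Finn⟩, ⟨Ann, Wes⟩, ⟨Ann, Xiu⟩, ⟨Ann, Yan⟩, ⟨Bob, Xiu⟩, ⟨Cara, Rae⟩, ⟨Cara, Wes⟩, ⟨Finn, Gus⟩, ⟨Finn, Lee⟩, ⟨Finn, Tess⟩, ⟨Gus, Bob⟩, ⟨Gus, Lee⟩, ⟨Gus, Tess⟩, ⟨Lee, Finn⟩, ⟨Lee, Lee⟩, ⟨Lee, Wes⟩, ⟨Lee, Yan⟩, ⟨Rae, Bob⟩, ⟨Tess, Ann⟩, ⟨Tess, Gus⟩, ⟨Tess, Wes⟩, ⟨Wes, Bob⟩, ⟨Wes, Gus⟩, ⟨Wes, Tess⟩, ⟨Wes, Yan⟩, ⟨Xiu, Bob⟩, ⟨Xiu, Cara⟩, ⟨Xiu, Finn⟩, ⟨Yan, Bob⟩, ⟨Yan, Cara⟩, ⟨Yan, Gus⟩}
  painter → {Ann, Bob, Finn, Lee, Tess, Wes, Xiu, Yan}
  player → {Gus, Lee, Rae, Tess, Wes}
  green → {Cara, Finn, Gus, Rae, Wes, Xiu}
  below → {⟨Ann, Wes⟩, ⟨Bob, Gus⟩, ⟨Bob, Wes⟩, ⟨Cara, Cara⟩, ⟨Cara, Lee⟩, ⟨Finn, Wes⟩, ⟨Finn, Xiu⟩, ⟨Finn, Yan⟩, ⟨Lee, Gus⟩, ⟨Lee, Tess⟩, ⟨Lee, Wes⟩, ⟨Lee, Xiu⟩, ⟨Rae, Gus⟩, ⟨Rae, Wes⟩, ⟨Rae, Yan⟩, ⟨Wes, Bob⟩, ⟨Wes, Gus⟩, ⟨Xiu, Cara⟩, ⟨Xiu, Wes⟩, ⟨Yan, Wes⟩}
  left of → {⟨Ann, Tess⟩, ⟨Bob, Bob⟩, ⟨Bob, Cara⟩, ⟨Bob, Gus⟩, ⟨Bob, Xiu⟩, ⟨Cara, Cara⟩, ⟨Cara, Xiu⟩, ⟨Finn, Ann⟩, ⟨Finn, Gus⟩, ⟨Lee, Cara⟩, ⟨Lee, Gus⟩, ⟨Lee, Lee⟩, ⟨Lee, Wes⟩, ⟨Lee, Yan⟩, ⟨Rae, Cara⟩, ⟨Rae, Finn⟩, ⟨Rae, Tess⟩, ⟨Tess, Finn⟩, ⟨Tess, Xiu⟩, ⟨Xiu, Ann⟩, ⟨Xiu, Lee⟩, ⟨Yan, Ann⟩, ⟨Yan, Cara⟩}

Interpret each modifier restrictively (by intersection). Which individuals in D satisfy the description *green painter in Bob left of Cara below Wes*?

{ }

⟦in Bob⟧ = {x : ⟨x, Bob⟩ ∈ ⟦in⟧} = {Gus, Rae, Wes, Xiu, Yan}
⟦left of Cara⟧ = {x : ⟨x, Cara⟩ ∈ ⟦left of⟧} = {Bob, Cara, Lee, Rae, Yan}
⟦below Wes⟧ = {x : ⟨x, Wes⟩ ∈ ⟦below⟧} = {Ann, Bob, Finn, Lee, Rae, Xiu, Yan}
⟦painter⟧ = {Ann, Bob, Finn, Lee, Tess, Wes, Xiu, Yan}
… ∩ ⟦in Bob⟧ = {Ann, Bob, Finn, Lee, Tess, Wes, Xiu, Yan} ∩ {Gus, Rae, Wes, Xiu, Yan} = {Wes, Xiu, Yan}
… ∩ ⟦left of Cara⟧ = {Wes, Xiu, Yan} ∩ {Bob, Cara, Lee, Rae, Yan} = {Yan}
… ∩ ⟦below Wes⟧ = {Yan} ∩ {Ann, Bob, Finn, Lee, Rae, Xiu, Yan} = {Yan}
… ∩ ⟦green⟧ = {Yan} ∩ {Cara, Finn, Gus, Rae, Wes, Xiu} = ∅
So ⟦green painter in Bob left of Cara below Wes⟧ = { }.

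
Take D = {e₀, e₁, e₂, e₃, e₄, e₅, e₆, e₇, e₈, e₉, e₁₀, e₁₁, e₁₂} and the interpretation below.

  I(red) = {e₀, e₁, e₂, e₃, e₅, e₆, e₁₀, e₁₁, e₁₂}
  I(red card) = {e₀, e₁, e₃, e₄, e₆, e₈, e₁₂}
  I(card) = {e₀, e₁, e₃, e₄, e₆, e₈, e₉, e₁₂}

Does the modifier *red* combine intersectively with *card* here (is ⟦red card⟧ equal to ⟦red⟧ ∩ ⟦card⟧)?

⟦red⟧ ∩ ⟦card⟧ = {e₀, e₁, e₂, e₃, e₅, e₆, e₁₀, e₁₁, e₁₂} ∩ {e₀, e₁, e₃, e₄, e₆, e₈, e₉, e₁₂} = {e₀, e₁, e₃, e₆, e₁₂}
Observed ⟦red card⟧ = {e₀, e₁, e₃, e₄, e₆, e₈, e₁₂}.
These differ, so the modifier is not intersective in this model.

no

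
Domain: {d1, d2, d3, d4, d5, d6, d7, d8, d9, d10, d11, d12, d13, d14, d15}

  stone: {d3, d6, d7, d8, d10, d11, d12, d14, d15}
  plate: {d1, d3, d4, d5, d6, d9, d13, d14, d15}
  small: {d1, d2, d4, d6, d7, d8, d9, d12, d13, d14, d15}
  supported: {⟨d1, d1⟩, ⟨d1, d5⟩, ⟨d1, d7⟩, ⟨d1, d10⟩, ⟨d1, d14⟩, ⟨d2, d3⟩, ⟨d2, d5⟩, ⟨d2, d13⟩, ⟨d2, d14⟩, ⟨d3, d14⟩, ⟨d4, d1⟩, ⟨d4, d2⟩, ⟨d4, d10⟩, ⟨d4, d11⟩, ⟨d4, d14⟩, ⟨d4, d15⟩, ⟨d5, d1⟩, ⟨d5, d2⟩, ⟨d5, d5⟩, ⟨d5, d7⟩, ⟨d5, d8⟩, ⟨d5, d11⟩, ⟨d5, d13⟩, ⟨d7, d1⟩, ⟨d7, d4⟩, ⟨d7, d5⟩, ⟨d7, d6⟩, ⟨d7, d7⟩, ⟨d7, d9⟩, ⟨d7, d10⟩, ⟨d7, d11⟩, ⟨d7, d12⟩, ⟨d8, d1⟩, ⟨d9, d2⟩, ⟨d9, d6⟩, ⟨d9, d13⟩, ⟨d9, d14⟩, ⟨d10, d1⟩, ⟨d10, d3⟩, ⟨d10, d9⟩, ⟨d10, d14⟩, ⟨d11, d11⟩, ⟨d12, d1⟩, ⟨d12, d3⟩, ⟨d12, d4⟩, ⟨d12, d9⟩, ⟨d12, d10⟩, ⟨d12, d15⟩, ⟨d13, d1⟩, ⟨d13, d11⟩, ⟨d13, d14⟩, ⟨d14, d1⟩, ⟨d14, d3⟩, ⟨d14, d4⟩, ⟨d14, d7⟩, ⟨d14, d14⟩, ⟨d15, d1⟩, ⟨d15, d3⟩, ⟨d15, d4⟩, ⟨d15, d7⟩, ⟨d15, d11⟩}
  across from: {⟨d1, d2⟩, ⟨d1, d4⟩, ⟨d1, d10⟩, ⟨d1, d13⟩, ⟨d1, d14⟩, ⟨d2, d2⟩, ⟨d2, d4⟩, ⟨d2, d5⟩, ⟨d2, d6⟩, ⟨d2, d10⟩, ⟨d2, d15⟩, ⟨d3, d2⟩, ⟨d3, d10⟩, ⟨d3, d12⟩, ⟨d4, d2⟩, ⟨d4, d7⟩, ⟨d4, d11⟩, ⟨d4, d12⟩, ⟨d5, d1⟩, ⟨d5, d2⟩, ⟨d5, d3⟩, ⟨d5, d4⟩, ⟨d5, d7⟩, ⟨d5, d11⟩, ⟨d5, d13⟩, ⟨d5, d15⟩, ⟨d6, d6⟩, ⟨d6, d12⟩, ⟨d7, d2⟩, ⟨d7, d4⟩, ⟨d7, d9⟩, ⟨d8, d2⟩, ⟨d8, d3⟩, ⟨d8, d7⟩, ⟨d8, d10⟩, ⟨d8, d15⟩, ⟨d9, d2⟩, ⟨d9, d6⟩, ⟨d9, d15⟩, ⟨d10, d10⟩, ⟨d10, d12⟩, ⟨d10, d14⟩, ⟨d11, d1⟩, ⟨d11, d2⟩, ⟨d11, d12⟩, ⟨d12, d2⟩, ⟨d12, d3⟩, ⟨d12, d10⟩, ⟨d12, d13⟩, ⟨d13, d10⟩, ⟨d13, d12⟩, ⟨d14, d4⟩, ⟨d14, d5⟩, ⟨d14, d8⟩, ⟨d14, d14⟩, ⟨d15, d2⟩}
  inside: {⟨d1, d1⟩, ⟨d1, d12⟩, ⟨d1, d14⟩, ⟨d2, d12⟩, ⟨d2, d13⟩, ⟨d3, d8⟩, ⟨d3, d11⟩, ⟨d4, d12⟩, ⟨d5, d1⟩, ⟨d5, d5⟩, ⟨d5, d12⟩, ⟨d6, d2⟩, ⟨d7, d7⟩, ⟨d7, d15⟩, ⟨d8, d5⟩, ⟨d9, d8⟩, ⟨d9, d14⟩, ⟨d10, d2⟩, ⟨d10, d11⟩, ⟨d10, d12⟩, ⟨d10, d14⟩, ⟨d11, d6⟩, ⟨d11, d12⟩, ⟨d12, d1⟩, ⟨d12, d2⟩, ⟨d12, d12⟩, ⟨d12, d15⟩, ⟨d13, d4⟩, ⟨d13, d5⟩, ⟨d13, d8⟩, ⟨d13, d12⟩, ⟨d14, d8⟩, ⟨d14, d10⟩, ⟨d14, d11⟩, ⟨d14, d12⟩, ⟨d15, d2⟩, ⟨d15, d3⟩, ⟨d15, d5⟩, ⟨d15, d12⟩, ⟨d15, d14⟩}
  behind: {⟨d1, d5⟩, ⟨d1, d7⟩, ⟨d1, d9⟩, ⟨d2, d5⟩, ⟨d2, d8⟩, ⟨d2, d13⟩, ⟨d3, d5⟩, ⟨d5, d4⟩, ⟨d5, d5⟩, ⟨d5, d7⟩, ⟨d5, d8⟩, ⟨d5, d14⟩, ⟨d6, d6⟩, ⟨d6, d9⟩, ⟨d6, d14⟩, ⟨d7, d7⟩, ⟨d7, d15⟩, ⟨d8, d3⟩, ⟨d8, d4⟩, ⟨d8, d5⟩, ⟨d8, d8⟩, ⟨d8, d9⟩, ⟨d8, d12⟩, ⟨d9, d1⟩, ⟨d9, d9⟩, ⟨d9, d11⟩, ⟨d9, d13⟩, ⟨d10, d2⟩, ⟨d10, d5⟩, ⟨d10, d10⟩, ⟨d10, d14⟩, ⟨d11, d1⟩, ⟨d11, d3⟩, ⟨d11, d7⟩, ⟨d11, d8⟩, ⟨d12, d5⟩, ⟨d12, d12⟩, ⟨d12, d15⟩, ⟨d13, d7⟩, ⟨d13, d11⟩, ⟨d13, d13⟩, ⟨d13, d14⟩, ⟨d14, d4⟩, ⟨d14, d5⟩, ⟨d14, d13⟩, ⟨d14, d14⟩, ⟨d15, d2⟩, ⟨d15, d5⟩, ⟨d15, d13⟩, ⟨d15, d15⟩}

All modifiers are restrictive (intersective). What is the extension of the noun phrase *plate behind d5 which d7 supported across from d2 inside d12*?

⟦behind d5⟧ = {x : ⟨x, d5⟩ ∈ ⟦behind⟧} = {d1, d2, d3, d5, d8, d10, d12, d14, d15}
⟦which d7 supported⟧ = {x : ⟨d7, x⟩ ∈ ⟦supported⟧} = {d1, d4, d5, d6, d7, d9, d10, d11, d12}
⟦across from d2⟧ = {x : ⟨x, d2⟩ ∈ ⟦across from⟧} = {d1, d2, d3, d4, d5, d7, d8, d9, d11, d12, d15}
⟦inside d12⟧ = {x : ⟨x, d12⟩ ∈ ⟦inside⟧} = {d1, d2, d4, d5, d10, d11, d12, d13, d14, d15}
⟦plate⟧ = {d1, d3, d4, d5, d6, d9, d13, d14, d15}
… ∩ ⟦behind d5⟧ = {d1, d3, d4, d5, d6, d9, d13, d14, d15} ∩ {d1, d2, d3, d5, d8, d10, d12, d14, d15} = {d1, d3, d5, d14, d15}
… ∩ ⟦which d7 supported⟧ = {d1, d3, d5, d14, d15} ∩ {d1, d4, d5, d6, d7, d9, d10, d11, d12} = {d1, d5}
… ∩ ⟦across from d2⟧ = {d1, d5} ∩ {d1, d2, d3, d4, d5, d7, d8, d9, d11, d12, d15} = {d1, d5}
… ∩ ⟦inside d12⟧ = {d1, d5} ∩ {d1, d2, d4, d5, d10, d11, d12, d13, d14, d15} = {d1, d5}
So ⟦plate behind d5 which d7 supported across from d2 inside d12⟧ = {d1, d5}.

{d1, d5}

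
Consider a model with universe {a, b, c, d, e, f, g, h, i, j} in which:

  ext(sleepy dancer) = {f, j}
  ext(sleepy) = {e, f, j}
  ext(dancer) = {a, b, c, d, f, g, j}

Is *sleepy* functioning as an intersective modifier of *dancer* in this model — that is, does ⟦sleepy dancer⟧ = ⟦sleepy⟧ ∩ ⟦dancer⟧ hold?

yes

⟦sleepy⟧ ∩ ⟦dancer⟧ = {e, f, j} ∩ {a, b, c, d, f, g, j} = {f, j}
Observed ⟦sleepy dancer⟧ = {f, j}.
These coincide, so the modifier is intersective here.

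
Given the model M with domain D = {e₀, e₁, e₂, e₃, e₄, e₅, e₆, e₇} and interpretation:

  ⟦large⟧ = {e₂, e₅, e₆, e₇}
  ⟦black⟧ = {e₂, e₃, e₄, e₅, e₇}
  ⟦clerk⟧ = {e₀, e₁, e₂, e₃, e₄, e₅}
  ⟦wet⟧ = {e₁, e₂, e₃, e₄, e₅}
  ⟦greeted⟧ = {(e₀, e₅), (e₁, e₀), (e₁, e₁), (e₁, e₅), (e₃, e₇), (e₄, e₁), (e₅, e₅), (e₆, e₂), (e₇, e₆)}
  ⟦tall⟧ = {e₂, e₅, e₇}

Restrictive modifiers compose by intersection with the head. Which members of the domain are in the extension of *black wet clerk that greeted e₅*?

⟦that greeted e₅⟧ = {x : ⟨x, e₅⟩ ∈ ⟦greeted⟧} = {e₀, e₁, e₅}
⟦clerk⟧ = {e₀, e₁, e₂, e₃, e₄, e₅}
… ∩ ⟦that greeted e₅⟧ = {e₀, e₁, e₂, e₃, e₄, e₅} ∩ {e₀, e₁, e₅} = {e₀, e₁, e₅}
… ∩ ⟦black⟧ = {e₀, e₁, e₅} ∩ {e₂, e₃, e₄, e₅, e₇} = {e₅}
… ∩ ⟦wet⟧ = {e₅} ∩ {e₁, e₂, e₃, e₄, e₅} = {e₅}
So ⟦black wet clerk that greeted e₅⟧ = {e₅}.

{e₅}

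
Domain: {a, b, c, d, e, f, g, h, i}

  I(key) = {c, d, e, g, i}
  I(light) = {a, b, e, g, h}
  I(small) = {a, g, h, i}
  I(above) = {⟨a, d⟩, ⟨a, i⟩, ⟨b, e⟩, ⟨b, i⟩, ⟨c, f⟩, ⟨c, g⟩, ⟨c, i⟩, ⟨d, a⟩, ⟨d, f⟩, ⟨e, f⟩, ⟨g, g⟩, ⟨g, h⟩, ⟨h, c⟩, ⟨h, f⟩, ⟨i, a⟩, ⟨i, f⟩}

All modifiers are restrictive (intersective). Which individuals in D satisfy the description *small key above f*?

{i}

⟦above f⟧ = {x : ⟨x, f⟩ ∈ ⟦above⟧} = {c, d, e, h, i}
⟦key⟧ = {c, d, e, g, i}
… ∩ ⟦above f⟧ = {c, d, e, g, i} ∩ {c, d, e, h, i} = {c, d, e, i}
… ∩ ⟦small⟧ = {c, d, e, i} ∩ {a, g, h, i} = {i}
So ⟦small key above f⟧ = {i}.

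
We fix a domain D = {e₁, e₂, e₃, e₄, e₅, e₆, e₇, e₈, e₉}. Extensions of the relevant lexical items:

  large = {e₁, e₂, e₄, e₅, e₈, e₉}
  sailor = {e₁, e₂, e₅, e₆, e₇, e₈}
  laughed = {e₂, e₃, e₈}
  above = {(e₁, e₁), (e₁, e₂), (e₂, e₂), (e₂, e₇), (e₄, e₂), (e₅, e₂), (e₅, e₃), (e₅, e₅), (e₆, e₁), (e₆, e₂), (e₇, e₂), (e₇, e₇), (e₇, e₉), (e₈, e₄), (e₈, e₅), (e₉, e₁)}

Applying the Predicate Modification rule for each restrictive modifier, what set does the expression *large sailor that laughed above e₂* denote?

⟦that laughed⟧ = ⟦laughed⟧ = {e₂, e₃, e₈}
⟦above e₂⟧ = {x : ⟨x, e₂⟩ ∈ ⟦above⟧} = {e₁, e₂, e₄, e₅, e₆, e₇}
⟦sailor⟧ = {e₁, e₂, e₅, e₆, e₇, e₈}
… ∩ ⟦that laughed⟧ = {e₁, e₂, e₅, e₆, e₇, e₈} ∩ {e₂, e₃, e₈} = {e₂, e₈}
… ∩ ⟦above e₂⟧ = {e₂, e₈} ∩ {e₁, e₂, e₄, e₅, e₆, e₇} = {e₂}
… ∩ ⟦large⟧ = {e₂} ∩ {e₁, e₂, e₄, e₅, e₈, e₉} = {e₂}
So ⟦large sailor that laughed above e₂⟧ = {e₂}.

{e₂}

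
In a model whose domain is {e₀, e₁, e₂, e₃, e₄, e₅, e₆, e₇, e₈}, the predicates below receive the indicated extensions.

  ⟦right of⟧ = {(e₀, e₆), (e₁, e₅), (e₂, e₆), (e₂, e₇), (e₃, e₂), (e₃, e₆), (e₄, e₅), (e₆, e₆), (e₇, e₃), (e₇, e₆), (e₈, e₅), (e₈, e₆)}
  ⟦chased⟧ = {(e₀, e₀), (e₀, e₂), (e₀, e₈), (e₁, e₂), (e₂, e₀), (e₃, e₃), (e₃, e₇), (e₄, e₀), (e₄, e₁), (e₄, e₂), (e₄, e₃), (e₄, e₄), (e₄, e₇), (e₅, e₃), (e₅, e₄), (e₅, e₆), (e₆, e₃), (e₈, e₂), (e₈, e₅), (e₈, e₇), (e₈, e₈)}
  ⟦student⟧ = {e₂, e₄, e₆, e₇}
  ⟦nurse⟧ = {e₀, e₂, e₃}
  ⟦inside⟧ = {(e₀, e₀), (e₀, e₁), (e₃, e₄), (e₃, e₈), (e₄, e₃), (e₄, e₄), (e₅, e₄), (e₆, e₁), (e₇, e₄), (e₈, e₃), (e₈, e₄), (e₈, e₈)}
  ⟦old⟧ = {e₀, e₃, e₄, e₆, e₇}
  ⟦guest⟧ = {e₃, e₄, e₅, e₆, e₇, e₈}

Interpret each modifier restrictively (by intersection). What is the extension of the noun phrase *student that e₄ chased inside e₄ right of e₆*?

⟦that e₄ chased⟧ = {x : ⟨e₄, x⟩ ∈ ⟦chased⟧} = {e₀, e₁, e₂, e₃, e₄, e₇}
⟦inside e₄⟧ = {x : ⟨x, e₄⟩ ∈ ⟦inside⟧} = {e₃, e₄, e₅, e₇, e₈}
⟦right of e₆⟧ = {x : ⟨x, e₆⟩ ∈ ⟦right of⟧} = {e₀, e₂, e₃, e₆, e₇, e₈}
⟦student⟧ = {e₂, e₄, e₆, e₇}
… ∩ ⟦that e₄ chased⟧ = {e₂, e₄, e₆, e₇} ∩ {e₀, e₁, e₂, e₃, e₄, e₇} = {e₂, e₄, e₇}
… ∩ ⟦inside e₄⟧ = {e₂, e₄, e₇} ∩ {e₃, e₄, e₅, e₇, e₈} = {e₄, e₇}
… ∩ ⟦right of e₆⟧ = {e₄, e₇} ∩ {e₀, e₂, e₃, e₆, e₇, e₈} = {e₇}
So ⟦student that e₄ chased inside e₄ right of e₆⟧ = {e₇}.

{e₇}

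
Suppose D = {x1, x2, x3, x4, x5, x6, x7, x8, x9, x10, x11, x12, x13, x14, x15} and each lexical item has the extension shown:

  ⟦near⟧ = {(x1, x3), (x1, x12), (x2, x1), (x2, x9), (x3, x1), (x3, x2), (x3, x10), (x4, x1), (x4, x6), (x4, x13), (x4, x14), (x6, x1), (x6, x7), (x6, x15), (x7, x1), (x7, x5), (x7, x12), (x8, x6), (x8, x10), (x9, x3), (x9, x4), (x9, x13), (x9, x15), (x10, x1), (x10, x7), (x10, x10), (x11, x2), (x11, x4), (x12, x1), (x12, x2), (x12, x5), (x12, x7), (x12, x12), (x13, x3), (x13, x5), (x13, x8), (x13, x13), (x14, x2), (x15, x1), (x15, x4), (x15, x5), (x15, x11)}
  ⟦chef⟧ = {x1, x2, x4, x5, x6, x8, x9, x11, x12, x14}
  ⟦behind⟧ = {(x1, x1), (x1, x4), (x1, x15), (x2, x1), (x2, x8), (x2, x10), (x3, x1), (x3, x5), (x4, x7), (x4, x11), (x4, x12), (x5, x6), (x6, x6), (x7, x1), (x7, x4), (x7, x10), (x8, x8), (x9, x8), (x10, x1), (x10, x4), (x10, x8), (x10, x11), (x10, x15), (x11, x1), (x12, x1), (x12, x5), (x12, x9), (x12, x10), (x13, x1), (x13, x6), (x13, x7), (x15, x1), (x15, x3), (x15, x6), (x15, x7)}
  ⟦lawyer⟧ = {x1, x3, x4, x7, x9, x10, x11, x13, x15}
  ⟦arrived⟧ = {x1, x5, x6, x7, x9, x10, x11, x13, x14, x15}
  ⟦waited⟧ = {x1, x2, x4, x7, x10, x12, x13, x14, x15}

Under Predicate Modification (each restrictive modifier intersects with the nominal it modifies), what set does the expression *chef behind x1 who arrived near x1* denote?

⟦behind x1⟧ = {x : ⟨x, x1⟩ ∈ ⟦behind⟧} = {x1, x2, x3, x7, x10, x11, x12, x13, x15}
⟦who arrived⟧ = ⟦arrived⟧ = {x1, x5, x6, x7, x9, x10, x11, x13, x14, x15}
⟦near x1⟧ = {x : ⟨x, x1⟩ ∈ ⟦near⟧} = {x2, x3, x4, x6, x7, x10, x12, x15}
⟦chef⟧ = {x1, x2, x4, x5, x6, x8, x9, x11, x12, x14}
… ∩ ⟦behind x1⟧ = {x1, x2, x4, x5, x6, x8, x9, x11, x12, x14} ∩ {x1, x2, x3, x7, x10, x11, x12, x13, x15} = {x1, x2, x11, x12}
… ∩ ⟦who arrived⟧ = {x1, x2, x11, x12} ∩ {x1, x5, x6, x7, x9, x10, x11, x13, x14, x15} = {x1, x11}
… ∩ ⟦near x1⟧ = {x1, x11} ∩ {x2, x3, x4, x6, x7, x10, x12, x15} = ∅
So ⟦chef behind x1 who arrived near x1⟧ = { }.

{ }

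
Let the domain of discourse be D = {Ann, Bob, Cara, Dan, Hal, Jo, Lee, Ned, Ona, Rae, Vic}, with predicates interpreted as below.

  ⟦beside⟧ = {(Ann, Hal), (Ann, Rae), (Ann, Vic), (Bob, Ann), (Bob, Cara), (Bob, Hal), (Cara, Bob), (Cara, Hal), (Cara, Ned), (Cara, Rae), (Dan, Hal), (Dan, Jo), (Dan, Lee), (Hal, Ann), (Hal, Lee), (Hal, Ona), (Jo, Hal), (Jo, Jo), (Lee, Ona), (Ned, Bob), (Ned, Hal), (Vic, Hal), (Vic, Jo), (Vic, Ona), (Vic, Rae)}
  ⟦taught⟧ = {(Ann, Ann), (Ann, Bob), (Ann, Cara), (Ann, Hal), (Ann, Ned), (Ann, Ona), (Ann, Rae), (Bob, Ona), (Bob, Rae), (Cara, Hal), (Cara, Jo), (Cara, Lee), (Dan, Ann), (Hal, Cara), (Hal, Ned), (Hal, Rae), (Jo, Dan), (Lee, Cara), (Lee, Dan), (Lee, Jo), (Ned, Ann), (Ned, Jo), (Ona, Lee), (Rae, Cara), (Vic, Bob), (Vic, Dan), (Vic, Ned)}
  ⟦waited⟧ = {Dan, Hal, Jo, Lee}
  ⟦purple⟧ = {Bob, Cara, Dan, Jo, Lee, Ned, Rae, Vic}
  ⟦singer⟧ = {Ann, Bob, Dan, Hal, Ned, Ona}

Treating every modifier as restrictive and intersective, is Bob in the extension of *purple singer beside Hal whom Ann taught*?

⟦beside Hal⟧ = {x : ⟨x, Hal⟩ ∈ ⟦beside⟧} = {Ann, Bob, Cara, Dan, Jo, Ned, Vic}
⟦whom Ann taught⟧ = {x : ⟨Ann, x⟩ ∈ ⟦taught⟧} = {Ann, Bob, Cara, Hal, Ned, Ona, Rae}
⟦singer⟧ = {Ann, Bob, Dan, Hal, Ned, Ona}
… ∩ ⟦beside Hal⟧ = {Ann, Bob, Dan, Hal, Ned, Ona} ∩ {Ann, Bob, Cara, Dan, Jo, Ned, Vic} = {Ann, Bob, Dan, Ned}
… ∩ ⟦whom Ann taught⟧ = {Ann, Bob, Dan, Ned} ∩ {Ann, Bob, Cara, Hal, Ned, Ona, Rae} = {Ann, Bob, Ned}
… ∩ ⟦purple⟧ = {Ann, Bob, Ned} ∩ {Bob, Cara, Dan, Jo, Lee, Ned, Rae, Vic} = {Bob, Ned}
⟦purple singer beside Hal whom Ann taught⟧ = {Bob, Ned}; Bob ∈ this set.

yes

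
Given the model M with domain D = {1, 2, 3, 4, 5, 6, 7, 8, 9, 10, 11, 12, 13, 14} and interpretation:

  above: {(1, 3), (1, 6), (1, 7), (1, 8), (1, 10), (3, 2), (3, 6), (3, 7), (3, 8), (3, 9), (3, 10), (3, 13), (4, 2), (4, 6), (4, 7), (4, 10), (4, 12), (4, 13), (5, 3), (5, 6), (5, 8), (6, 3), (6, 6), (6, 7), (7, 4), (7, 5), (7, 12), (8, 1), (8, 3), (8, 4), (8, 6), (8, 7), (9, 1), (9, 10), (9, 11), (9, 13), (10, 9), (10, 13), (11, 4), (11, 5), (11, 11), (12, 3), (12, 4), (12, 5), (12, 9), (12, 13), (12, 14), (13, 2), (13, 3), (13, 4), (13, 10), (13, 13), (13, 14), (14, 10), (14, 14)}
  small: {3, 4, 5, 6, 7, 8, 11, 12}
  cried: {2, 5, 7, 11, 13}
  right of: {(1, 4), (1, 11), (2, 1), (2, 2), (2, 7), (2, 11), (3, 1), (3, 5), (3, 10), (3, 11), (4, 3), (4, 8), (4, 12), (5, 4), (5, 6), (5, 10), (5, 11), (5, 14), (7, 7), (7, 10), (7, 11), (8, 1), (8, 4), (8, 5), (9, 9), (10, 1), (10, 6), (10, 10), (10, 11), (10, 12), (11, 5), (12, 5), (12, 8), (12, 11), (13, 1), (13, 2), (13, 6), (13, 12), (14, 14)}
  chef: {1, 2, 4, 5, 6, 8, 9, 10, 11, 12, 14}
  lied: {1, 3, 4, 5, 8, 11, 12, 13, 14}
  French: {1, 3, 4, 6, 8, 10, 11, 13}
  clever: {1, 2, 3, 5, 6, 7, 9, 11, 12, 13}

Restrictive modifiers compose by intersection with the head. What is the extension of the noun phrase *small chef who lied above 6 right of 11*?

⟦who lied⟧ = ⟦lied⟧ = {1, 3, 4, 5, 8, 11, 12, 13, 14}
⟦above 6⟧ = {x : ⟨x, 6⟩ ∈ ⟦above⟧} = {1, 3, 4, 5, 6, 8}
⟦right of 11⟧ = {x : ⟨x, 11⟩ ∈ ⟦right of⟧} = {1, 2, 3, 5, 7, 10, 12}
⟦chef⟧ = {1, 2, 4, 5, 6, 8, 9, 10, 11, 12, 14}
… ∩ ⟦who lied⟧ = {1, 2, 4, 5, 6, 8, 9, 10, 11, 12, 14} ∩ {1, 3, 4, 5, 8, 11, 12, 13, 14} = {1, 4, 5, 8, 11, 12, 14}
… ∩ ⟦above 6⟧ = {1, 4, 5, 8, 11, 12, 14} ∩ {1, 3, 4, 5, 6, 8} = {1, 4, 5, 8}
… ∩ ⟦right of 11⟧ = {1, 4, 5, 8} ∩ {1, 2, 3, 5, 7, 10, 12} = {1, 5}
… ∩ ⟦small⟧ = {1, 5} ∩ {3, 4, 5, 6, 7, 8, 11, 12} = {5}
So ⟦small chef who lied above 6 right of 11⟧ = {5}.

{5}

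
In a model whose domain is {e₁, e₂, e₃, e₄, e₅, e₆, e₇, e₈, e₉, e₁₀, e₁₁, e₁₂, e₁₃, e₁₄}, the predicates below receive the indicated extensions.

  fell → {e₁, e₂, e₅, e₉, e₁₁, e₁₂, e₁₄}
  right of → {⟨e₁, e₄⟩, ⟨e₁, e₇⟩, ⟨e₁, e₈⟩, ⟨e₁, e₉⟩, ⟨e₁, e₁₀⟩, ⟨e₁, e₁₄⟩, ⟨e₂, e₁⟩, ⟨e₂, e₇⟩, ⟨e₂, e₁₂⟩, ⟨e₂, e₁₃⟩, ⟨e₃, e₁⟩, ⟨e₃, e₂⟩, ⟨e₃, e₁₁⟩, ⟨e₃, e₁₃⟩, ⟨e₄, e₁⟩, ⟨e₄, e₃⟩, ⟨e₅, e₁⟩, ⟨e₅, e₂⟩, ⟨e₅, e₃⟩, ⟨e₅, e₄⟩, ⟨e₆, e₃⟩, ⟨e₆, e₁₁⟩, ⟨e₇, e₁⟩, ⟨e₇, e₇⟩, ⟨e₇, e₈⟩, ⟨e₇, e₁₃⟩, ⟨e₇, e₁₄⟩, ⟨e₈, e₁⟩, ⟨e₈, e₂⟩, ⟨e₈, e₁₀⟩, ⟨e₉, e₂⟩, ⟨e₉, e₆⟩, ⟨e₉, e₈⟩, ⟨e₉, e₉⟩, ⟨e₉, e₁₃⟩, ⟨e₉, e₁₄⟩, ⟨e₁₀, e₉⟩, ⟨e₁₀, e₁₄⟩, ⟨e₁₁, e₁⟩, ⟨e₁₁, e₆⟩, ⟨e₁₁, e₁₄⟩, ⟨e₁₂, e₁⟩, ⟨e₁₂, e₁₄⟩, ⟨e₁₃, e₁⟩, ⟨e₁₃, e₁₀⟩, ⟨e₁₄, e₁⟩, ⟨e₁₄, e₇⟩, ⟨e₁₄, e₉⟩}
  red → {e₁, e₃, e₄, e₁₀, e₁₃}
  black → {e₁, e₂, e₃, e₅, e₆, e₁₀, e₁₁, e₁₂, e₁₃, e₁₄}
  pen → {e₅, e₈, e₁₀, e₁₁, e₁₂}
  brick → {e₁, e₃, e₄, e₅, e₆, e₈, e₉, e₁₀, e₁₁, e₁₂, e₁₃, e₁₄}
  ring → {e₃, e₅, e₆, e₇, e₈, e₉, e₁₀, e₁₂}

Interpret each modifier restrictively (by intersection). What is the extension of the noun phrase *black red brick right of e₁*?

{e₃, e₁₃}

⟦right of e₁⟧ = {x : ⟨x, e₁⟩ ∈ ⟦right of⟧} = {e₂, e₃, e₄, e₅, e₇, e₈, e₁₁, e₁₂, e₁₃, e₁₄}
⟦brick⟧ = {e₁, e₃, e₄, e₅, e₆, e₈, e₉, e₁₀, e₁₁, e₁₂, e₁₃, e₁₄}
… ∩ ⟦right of e₁⟧ = {e₁, e₃, e₄, e₅, e₆, e₈, e₉, e₁₀, e₁₁, e₁₂, e₁₃, e₁₄} ∩ {e₂, e₃, e₄, e₅, e₇, e₈, e₁₁, e₁₂, e₁₃, e₁₄} = {e₃, e₄, e₅, e₈, e₁₁, e₁₂, e₁₃, e₁₄}
… ∩ ⟦black⟧ = {e₃, e₄, e₅, e₈, e₁₁, e₁₂, e₁₃, e₁₄} ∩ {e₁, e₂, e₃, e₅, e₆, e₁₀, e₁₁, e₁₂, e₁₃, e₁₄} = {e₃, e₅, e₁₁, e₁₂, e₁₃, e₁₄}
… ∩ ⟦red⟧ = {e₃, e₅, e₁₁, e₁₂, e₁₃, e₁₄} ∩ {e₁, e₃, e₄, e₁₀, e₁₃} = {e₃, e₁₃}
So ⟦black red brick right of e₁⟧ = {e₃, e₁₃}.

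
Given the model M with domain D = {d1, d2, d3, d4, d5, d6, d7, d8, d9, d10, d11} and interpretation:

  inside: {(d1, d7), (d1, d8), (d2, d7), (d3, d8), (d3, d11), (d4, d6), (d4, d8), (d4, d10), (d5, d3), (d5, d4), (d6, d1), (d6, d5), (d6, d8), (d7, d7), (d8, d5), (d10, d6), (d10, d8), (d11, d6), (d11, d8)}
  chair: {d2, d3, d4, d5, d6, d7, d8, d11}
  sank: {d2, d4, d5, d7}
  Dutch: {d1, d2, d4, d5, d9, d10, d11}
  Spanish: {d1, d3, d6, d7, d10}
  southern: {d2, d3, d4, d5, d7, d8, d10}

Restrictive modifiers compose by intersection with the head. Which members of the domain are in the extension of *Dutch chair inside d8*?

⟦inside d8⟧ = {x : ⟨x, d8⟩ ∈ ⟦inside⟧} = {d1, d3, d4, d6, d10, d11}
⟦chair⟧ = {d2, d3, d4, d5, d6, d7, d8, d11}
… ∩ ⟦inside d8⟧ = {d2, d3, d4, d5, d6, d7, d8, d11} ∩ {d1, d3, d4, d6, d10, d11} = {d3, d4, d6, d11}
… ∩ ⟦Dutch⟧ = {d3, d4, d6, d11} ∩ {d1, d2, d4, d5, d9, d10, d11} = {d4, d11}
So ⟦Dutch chair inside d8⟧ = {d4, d11}.

{d4, d11}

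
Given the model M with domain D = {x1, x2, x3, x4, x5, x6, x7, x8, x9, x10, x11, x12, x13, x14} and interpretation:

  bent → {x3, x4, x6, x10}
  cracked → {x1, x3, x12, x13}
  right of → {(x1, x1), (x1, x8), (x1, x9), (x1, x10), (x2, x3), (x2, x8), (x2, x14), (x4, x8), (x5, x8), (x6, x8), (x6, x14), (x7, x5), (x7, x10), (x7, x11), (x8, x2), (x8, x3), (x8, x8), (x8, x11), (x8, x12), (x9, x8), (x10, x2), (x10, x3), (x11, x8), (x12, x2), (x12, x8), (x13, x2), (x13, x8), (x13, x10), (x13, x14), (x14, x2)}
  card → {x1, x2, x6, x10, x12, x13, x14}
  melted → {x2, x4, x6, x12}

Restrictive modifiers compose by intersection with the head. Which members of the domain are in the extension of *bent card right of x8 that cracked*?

⟦right of x8⟧ = {x : ⟨x, x8⟩ ∈ ⟦right of⟧} = {x1, x2, x4, x5, x6, x8, x9, x11, x12, x13}
⟦that cracked⟧ = ⟦cracked⟧ = {x1, x3, x12, x13}
⟦card⟧ = {x1, x2, x6, x10, x12, x13, x14}
… ∩ ⟦right of x8⟧ = {x1, x2, x6, x10, x12, x13, x14} ∩ {x1, x2, x4, x5, x6, x8, x9, x11, x12, x13} = {x1, x2, x6, x12, x13}
… ∩ ⟦that cracked⟧ = {x1, x2, x6, x12, x13} ∩ {x1, x3, x12, x13} = {x1, x12, x13}
… ∩ ⟦bent⟧ = {x1, x12, x13} ∩ {x3, x4, x6, x10} = ∅
So ⟦bent card right of x8 that cracked⟧ = { }.

{ }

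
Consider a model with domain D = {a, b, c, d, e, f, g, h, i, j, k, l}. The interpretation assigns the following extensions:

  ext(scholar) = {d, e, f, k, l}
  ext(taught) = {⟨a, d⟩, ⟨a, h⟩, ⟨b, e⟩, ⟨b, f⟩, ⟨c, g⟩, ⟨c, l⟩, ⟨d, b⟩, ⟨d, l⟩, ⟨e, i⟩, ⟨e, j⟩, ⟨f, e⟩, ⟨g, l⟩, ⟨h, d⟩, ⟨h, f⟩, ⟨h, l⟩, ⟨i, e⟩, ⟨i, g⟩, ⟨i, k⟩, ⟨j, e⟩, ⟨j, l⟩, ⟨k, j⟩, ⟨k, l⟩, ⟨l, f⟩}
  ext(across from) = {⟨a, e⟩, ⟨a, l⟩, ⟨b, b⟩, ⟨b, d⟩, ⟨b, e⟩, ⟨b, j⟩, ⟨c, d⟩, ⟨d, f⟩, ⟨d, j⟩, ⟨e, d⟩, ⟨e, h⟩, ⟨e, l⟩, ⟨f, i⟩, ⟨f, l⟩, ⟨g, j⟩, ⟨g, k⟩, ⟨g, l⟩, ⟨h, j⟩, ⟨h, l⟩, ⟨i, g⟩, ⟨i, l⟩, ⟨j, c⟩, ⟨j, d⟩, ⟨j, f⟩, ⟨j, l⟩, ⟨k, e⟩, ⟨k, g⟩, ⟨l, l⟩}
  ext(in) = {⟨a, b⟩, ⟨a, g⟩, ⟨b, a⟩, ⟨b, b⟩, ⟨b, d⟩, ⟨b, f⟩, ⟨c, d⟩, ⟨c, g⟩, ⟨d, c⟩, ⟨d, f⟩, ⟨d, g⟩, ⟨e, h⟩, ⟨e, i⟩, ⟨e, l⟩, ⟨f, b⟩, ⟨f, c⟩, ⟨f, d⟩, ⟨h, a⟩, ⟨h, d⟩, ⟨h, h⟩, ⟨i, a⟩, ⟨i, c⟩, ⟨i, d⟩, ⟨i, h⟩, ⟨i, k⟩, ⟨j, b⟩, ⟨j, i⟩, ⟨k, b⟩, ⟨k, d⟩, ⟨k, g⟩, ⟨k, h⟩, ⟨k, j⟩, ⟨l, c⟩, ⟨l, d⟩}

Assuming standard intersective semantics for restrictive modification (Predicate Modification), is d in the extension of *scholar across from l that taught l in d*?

⟦across from l⟧ = {x : ⟨x, l⟩ ∈ ⟦across from⟧} = {a, e, f, g, h, i, j, l}
⟦that taught l⟧ = {x : ⟨x, l⟩ ∈ ⟦taught⟧} = {c, d, g, h, j, k}
⟦in d⟧ = {x : ⟨x, d⟩ ∈ ⟦in⟧} = {b, c, f, h, i, k, l}
⟦scholar⟧ = {d, e, f, k, l}
… ∩ ⟦across from l⟧ = {d, e, f, k, l} ∩ {a, e, f, g, h, i, j, l} = {e, f, l}
… ∩ ⟦that taught l⟧ = {e, f, l} ∩ {c, d, g, h, j, k} = ∅
… ∩ ⟦in d⟧ = ∅ ∩ {b, c, f, h, i, k, l} = ∅
⟦scholar across from l that taught l in d⟧ = ∅; d ∉ this set.

no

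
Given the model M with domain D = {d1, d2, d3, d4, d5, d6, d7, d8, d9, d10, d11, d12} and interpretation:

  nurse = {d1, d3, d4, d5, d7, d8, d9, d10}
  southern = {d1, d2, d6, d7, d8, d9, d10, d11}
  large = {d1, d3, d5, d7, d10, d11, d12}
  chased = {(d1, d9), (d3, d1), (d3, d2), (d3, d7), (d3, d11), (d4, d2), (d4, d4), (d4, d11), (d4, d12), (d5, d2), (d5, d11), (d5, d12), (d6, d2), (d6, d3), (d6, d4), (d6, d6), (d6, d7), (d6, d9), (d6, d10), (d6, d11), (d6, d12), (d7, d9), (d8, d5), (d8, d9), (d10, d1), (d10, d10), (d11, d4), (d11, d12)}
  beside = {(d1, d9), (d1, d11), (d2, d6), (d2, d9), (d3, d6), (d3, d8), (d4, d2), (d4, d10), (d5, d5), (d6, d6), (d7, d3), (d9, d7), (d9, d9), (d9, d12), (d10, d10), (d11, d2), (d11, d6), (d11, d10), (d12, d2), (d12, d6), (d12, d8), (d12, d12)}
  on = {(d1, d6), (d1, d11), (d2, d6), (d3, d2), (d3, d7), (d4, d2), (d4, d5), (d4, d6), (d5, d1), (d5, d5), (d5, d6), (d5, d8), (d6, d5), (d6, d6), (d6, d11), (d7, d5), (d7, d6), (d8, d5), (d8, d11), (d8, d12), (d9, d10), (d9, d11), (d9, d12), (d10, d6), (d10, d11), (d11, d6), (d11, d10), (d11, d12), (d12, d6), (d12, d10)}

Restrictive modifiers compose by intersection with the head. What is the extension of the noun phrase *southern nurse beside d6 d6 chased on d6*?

⟦beside d6⟧ = {x : ⟨x, d6⟩ ∈ ⟦beside⟧} = {d2, d3, d6, d11, d12}
⟦d6 chased⟧ = {x : ⟨d6, x⟩ ∈ ⟦chased⟧} = {d2, d3, d4, d6, d7, d9, d10, d11, d12}
⟦on d6⟧ = {x : ⟨x, d6⟩ ∈ ⟦on⟧} = {d1, d2, d4, d5, d6, d7, d10, d11, d12}
⟦nurse⟧ = {d1, d3, d4, d5, d7, d8, d9, d10}
… ∩ ⟦beside d6⟧ = {d1, d3, d4, d5, d7, d8, d9, d10} ∩ {d2, d3, d6, d11, d12} = {d3}
… ∩ ⟦d6 chased⟧ = {d3} ∩ {d2, d3, d4, d6, d7, d9, d10, d11, d12} = {d3}
… ∩ ⟦on d6⟧ = {d3} ∩ {d1, d2, d4, d5, d6, d7, d10, d11, d12} = ∅
… ∩ ⟦southern⟧ = ∅ ∩ {d1, d2, d6, d7, d8, d9, d10, d11} = ∅
So ⟦southern nurse beside d6 d6 chased on d6⟧ = ∅.

∅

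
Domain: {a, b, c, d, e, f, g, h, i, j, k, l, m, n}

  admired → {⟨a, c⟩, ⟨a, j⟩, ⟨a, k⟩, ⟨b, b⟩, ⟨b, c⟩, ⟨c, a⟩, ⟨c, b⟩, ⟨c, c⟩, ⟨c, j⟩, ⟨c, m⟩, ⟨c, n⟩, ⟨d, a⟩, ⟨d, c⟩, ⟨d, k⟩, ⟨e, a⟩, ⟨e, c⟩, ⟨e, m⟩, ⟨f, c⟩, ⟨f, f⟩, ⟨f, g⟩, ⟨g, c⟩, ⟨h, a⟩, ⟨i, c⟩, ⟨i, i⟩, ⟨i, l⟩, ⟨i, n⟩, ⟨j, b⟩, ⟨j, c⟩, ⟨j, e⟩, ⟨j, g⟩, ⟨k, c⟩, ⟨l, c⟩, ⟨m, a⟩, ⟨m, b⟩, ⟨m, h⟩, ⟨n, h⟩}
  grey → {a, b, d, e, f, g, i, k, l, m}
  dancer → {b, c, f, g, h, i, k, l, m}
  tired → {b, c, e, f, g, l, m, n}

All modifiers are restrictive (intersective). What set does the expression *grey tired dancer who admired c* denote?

⟦who admired c⟧ = {x : ⟨x, c⟩ ∈ ⟦admired⟧} = {a, b, c, d, e, f, g, i, j, k, l}
⟦dancer⟧ = {b, c, f, g, h, i, k, l, m}
… ∩ ⟦who admired c⟧ = {b, c, f, g, h, i, k, l, m} ∩ {a, b, c, d, e, f, g, i, j, k, l} = {b, c, f, g, i, k, l}
… ∩ ⟦grey⟧ = {b, c, f, g, i, k, l} ∩ {a, b, d, e, f, g, i, k, l, m} = {b, f, g, i, k, l}
… ∩ ⟦tired⟧ = {b, f, g, i, k, l} ∩ {b, c, e, f, g, l, m, n} = {b, f, g, l}
So ⟦grey tired dancer who admired c⟧ = {b, f, g, l}.

{b, f, g, l}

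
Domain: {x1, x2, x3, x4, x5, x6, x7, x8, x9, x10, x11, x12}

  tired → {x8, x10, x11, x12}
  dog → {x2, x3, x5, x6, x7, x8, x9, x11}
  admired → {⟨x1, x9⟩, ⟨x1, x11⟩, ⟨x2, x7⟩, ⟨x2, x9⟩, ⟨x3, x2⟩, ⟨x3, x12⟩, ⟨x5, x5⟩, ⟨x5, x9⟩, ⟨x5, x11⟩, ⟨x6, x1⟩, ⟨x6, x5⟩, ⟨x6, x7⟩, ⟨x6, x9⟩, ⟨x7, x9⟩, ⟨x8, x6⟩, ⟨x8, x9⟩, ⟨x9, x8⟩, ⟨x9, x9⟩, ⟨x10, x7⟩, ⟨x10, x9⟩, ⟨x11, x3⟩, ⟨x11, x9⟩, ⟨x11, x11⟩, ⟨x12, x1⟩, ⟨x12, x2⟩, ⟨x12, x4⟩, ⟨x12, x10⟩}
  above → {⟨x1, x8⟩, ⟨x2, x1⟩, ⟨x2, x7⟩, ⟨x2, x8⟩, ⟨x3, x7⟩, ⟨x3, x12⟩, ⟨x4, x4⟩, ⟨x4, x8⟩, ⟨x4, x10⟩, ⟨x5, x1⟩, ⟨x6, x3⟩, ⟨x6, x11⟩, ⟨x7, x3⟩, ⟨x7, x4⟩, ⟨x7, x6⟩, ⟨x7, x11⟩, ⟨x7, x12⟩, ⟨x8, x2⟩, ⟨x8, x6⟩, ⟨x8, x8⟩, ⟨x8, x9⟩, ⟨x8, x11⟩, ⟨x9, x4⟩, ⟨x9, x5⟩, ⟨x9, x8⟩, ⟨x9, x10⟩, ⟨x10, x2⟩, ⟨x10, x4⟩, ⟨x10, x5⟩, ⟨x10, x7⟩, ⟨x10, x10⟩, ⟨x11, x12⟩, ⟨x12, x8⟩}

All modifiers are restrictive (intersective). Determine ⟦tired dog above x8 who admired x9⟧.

{x8}

⟦above x8⟧ = {x : ⟨x, x8⟩ ∈ ⟦above⟧} = {x1, x2, x4, x8, x9, x12}
⟦who admired x9⟧ = {x : ⟨x, x9⟩ ∈ ⟦admired⟧} = {x1, x2, x5, x6, x7, x8, x9, x10, x11}
⟦dog⟧ = {x2, x3, x5, x6, x7, x8, x9, x11}
… ∩ ⟦above x8⟧ = {x2, x3, x5, x6, x7, x8, x9, x11} ∩ {x1, x2, x4, x8, x9, x12} = {x2, x8, x9}
… ∩ ⟦who admired x9⟧ = {x2, x8, x9} ∩ {x1, x2, x5, x6, x7, x8, x9, x10, x11} = {x2, x8, x9}
… ∩ ⟦tired⟧ = {x2, x8, x9} ∩ {x8, x10, x11, x12} = {x8}
So ⟦tired dog above x8 who admired x9⟧ = {x8}.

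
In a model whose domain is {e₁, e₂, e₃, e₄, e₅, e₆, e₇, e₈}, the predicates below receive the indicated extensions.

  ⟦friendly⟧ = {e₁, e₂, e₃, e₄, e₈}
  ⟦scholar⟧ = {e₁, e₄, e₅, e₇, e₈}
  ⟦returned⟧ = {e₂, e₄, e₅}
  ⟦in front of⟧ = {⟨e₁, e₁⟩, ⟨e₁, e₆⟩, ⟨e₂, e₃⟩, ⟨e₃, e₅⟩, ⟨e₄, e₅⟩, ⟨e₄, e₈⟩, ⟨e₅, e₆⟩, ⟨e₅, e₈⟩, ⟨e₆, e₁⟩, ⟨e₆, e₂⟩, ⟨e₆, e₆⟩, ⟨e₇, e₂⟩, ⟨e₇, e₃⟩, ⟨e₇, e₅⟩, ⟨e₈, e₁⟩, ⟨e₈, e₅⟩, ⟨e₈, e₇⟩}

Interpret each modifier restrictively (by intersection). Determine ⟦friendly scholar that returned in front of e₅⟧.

{e₄}

⟦that returned⟧ = ⟦returned⟧ = {e₂, e₄, e₅}
⟦in front of e₅⟧ = {x : ⟨x, e₅⟩ ∈ ⟦in front of⟧} = {e₃, e₄, e₇, e₈}
⟦scholar⟧ = {e₁, e₄, e₅, e₇, e₈}
… ∩ ⟦that returned⟧ = {e₁, e₄, e₅, e₇, e₈} ∩ {e₂, e₄, e₅} = {e₄, e₅}
… ∩ ⟦in front of e₅⟧ = {e₄, e₅} ∩ {e₃, e₄, e₇, e₈} = {e₄}
… ∩ ⟦friendly⟧ = {e₄} ∩ {e₁, e₂, e₃, e₄, e₈} = {e₄}
So ⟦friendly scholar that returned in front of e₅⟧ = {e₄}.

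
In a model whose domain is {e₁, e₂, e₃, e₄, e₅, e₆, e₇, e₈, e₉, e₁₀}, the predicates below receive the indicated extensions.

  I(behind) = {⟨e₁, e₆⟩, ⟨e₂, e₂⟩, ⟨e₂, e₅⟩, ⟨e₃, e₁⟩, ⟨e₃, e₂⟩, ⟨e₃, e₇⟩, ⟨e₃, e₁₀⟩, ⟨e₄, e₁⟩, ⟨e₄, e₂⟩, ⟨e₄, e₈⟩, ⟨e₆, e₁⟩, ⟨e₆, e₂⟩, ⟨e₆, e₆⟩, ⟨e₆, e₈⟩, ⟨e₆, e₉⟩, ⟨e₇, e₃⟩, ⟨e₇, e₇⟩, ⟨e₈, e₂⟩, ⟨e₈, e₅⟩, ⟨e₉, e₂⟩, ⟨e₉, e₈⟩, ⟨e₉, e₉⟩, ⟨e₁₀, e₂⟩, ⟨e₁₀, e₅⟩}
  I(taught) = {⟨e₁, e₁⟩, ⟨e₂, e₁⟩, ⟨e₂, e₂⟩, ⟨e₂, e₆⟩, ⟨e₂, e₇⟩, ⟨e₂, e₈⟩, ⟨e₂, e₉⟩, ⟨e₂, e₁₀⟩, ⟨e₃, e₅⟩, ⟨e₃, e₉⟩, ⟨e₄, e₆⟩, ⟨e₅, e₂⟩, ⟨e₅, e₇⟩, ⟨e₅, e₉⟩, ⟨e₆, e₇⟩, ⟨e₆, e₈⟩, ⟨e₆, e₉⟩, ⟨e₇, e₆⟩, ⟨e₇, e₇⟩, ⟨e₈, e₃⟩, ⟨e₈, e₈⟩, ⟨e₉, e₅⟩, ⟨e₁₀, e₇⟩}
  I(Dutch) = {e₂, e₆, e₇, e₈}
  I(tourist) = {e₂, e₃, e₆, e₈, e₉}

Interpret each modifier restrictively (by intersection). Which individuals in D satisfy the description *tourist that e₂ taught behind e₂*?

⟦that e₂ taught⟧ = {x : ⟨e₂, x⟩ ∈ ⟦taught⟧} = {e₁, e₂, e₆, e₇, e₈, e₉, e₁₀}
⟦behind e₂⟧ = {x : ⟨x, e₂⟩ ∈ ⟦behind⟧} = {e₂, e₃, e₄, e₆, e₈, e₉, e₁₀}
⟦tourist⟧ = {e₂, e₃, e₆, e₈, e₉}
… ∩ ⟦that e₂ taught⟧ = {e₂, e₃, e₆, e₈, e₉} ∩ {e₁, e₂, e₆, e₇, e₈, e₉, e₁₀} = {e₂, e₆, e₈, e₉}
… ∩ ⟦behind e₂⟧ = {e₂, e₆, e₈, e₉} ∩ {e₂, e₃, e₄, e₆, e₈, e₉, e₁₀} = {e₂, e₆, e₈, e₉}
So ⟦tourist that e₂ taught behind e₂⟧ = {e₂, e₆, e₈, e₉}.

{e₂, e₆, e₈, e₉}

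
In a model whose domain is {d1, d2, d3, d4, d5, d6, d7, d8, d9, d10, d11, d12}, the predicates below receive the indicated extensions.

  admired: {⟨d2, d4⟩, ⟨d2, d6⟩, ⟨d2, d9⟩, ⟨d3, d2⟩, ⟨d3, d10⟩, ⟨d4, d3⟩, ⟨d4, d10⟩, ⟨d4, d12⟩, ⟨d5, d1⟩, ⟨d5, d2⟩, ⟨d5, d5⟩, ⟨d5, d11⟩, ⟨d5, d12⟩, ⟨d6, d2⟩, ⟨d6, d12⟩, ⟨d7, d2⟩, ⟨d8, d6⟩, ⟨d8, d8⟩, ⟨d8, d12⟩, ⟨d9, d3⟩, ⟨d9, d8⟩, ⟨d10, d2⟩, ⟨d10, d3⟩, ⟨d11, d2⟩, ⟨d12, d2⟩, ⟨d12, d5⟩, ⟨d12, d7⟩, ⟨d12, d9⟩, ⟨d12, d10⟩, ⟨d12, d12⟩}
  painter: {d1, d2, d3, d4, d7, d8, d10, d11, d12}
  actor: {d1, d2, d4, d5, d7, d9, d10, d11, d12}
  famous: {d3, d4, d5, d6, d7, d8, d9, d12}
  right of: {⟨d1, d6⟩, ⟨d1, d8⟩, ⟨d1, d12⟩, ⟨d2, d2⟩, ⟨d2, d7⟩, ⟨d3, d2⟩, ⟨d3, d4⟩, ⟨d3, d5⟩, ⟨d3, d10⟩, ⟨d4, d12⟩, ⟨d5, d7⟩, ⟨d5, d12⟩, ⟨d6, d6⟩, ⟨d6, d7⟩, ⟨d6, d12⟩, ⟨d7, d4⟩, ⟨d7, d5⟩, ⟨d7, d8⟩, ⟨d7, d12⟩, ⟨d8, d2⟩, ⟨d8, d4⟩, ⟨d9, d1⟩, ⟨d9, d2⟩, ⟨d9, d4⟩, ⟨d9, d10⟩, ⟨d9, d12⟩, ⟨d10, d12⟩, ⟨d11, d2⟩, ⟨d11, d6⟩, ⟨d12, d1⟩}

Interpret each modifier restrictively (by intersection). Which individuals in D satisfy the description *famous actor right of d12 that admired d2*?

{d5, d7}

⟦right of d12⟧ = {x : ⟨x, d12⟩ ∈ ⟦right of⟧} = {d1, d4, d5, d6, d7, d9, d10}
⟦that admired d2⟧ = {x : ⟨x, d2⟩ ∈ ⟦admired⟧} = {d3, d5, d6, d7, d10, d11, d12}
⟦actor⟧ = {d1, d2, d4, d5, d7, d9, d10, d11, d12}
… ∩ ⟦right of d12⟧ = {d1, d2, d4, d5, d7, d9, d10, d11, d12} ∩ {d1, d4, d5, d6, d7, d9, d10} = {d1, d4, d5, d7, d9, d10}
… ∩ ⟦that admired d2⟧ = {d1, d4, d5, d7, d9, d10} ∩ {d3, d5, d6, d7, d10, d11, d12} = {d5, d7, d10}
… ∩ ⟦famous⟧ = {d5, d7, d10} ∩ {d3, d4, d5, d6, d7, d8, d9, d12} = {d5, d7}
So ⟦famous actor right of d12 that admired d2⟧ = {d5, d7}.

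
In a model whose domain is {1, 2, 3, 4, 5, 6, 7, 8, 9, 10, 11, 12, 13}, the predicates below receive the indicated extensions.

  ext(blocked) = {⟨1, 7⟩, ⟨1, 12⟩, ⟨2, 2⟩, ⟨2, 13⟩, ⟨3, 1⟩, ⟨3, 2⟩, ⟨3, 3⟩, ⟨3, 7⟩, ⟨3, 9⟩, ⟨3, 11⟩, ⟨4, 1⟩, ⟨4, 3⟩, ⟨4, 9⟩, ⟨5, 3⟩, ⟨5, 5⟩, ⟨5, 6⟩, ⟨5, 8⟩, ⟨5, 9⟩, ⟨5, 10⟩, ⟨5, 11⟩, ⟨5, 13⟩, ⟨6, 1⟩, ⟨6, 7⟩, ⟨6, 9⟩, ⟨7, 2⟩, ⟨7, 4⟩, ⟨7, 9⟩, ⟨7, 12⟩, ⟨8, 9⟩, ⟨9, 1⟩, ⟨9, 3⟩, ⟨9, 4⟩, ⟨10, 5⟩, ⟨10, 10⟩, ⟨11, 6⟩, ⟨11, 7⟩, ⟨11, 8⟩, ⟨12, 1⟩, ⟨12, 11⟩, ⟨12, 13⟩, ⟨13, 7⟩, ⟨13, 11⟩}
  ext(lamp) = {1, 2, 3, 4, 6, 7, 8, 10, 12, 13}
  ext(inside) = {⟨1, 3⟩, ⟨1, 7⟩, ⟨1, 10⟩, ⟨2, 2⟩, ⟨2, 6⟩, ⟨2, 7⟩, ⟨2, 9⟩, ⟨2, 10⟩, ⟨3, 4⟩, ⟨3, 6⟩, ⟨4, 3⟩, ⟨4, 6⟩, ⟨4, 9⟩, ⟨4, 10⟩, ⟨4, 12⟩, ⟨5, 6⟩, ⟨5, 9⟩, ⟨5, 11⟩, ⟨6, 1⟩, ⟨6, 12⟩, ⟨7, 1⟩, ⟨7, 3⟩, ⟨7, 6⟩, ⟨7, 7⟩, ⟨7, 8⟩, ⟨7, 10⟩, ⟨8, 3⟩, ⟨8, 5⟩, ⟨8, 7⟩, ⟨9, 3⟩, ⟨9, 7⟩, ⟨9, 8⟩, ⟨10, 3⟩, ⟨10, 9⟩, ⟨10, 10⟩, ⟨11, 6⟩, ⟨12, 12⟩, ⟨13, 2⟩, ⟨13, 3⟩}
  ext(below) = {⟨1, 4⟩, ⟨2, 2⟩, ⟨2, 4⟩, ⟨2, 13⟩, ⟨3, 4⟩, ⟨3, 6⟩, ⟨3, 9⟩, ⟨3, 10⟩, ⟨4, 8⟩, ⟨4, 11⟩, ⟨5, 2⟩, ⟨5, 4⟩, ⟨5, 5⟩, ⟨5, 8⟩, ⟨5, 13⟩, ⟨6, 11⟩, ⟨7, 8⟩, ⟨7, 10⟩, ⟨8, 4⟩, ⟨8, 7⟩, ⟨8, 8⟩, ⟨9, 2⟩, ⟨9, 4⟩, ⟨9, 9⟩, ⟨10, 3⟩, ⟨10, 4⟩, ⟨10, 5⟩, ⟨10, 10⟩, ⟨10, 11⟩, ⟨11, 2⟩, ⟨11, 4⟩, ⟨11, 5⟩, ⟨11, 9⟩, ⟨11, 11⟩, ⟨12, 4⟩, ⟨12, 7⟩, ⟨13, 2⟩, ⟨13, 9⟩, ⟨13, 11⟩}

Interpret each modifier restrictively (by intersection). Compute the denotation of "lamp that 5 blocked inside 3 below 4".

{8, 10}

⟦that 5 blocked⟧ = {x : ⟨5, x⟩ ∈ ⟦blocked⟧} = {3, 5, 6, 8, 9, 10, 11, 13}
⟦inside 3⟧ = {x : ⟨x, 3⟩ ∈ ⟦inside⟧} = {1, 4, 7, 8, 9, 10, 13}
⟦below 4⟧ = {x : ⟨x, 4⟩ ∈ ⟦below⟧} = {1, 2, 3, 5, 8, 9, 10, 11, 12}
⟦lamp⟧ = {1, 2, 3, 4, 6, 7, 8, 10, 12, 13}
… ∩ ⟦that 5 blocked⟧ = {1, 2, 3, 4, 6, 7, 8, 10, 12, 13} ∩ {3, 5, 6, 8, 9, 10, 11, 13} = {3, 6, 8, 10, 13}
… ∩ ⟦inside 3⟧ = {3, 6, 8, 10, 13} ∩ {1, 4, 7, 8, 9, 10, 13} = {8, 10, 13}
… ∩ ⟦below 4⟧ = {8, 10, 13} ∩ {1, 2, 3, 5, 8, 9, 10, 11, 12} = {8, 10}
So ⟦lamp that 5 blocked inside 3 below 4⟧ = {8, 10}.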